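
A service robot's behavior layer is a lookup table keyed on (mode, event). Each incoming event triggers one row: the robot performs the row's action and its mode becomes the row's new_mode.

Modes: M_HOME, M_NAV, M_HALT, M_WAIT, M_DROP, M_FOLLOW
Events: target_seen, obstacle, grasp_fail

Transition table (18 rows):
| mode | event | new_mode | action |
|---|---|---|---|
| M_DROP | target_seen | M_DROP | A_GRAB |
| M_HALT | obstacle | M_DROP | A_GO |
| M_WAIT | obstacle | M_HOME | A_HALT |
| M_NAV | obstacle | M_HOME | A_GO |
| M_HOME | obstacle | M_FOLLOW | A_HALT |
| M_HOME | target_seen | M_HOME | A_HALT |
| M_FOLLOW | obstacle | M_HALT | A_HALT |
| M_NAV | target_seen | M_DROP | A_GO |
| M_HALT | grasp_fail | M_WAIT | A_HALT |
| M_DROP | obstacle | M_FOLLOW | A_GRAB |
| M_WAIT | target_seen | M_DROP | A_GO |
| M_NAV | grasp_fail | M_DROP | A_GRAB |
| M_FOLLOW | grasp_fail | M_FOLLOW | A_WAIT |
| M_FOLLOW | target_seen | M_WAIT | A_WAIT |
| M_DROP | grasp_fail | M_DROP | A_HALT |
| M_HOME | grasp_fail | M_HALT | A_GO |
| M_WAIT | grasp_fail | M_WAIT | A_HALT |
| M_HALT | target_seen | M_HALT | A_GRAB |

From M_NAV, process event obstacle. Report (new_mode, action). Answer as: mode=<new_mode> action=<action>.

current mode = M_NAV; filter table to that mode:
  (M_NAV, obstacle) → (M_HOME, A_GO)  ← event matches
  (M_NAV, target_seen) → (M_DROP, A_GO)
  (M_NAV, grasp_fail) → (M_DROP, A_GRAB)
event = obstacle selects (M_HOME, A_GO)

mode=M_HOME action=A_GO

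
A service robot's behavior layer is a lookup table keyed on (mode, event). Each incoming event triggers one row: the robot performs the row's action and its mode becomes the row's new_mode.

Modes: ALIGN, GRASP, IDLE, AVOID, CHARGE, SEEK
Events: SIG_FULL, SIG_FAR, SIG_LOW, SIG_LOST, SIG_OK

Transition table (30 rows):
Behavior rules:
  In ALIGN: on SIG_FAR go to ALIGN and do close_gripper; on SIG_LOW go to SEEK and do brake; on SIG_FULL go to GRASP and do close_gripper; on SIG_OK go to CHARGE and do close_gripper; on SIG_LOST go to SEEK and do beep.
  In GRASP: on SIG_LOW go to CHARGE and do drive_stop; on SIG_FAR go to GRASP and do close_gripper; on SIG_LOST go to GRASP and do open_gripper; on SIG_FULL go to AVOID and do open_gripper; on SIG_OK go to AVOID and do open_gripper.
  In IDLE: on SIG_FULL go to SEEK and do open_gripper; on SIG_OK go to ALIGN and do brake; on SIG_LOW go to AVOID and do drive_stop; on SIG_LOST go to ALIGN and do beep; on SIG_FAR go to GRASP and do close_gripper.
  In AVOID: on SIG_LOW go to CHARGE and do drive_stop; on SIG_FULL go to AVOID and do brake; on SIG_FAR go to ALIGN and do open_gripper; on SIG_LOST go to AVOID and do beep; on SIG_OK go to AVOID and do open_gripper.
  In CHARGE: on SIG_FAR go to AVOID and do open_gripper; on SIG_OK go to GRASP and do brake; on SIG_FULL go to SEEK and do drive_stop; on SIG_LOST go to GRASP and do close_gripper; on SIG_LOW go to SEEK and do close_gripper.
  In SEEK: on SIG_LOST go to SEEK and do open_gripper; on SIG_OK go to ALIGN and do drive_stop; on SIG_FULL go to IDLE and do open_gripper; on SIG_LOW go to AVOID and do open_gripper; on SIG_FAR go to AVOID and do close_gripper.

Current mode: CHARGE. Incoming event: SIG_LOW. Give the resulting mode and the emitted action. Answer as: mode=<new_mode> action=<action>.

mode=SEEK action=close_gripper

current mode = CHARGE; filter table to that mode:
  (CHARGE, SIG_FAR) → (AVOID, open_gripper)
  (CHARGE, SIG_OK) → (GRASP, brake)
  (CHARGE, SIG_FULL) → (SEEK, drive_stop)
  (CHARGE, SIG_LOST) → (GRASP, close_gripper)
  (CHARGE, SIG_LOW) → (SEEK, close_gripper)  ← event matches
event = SIG_LOW selects (SEEK, close_gripper)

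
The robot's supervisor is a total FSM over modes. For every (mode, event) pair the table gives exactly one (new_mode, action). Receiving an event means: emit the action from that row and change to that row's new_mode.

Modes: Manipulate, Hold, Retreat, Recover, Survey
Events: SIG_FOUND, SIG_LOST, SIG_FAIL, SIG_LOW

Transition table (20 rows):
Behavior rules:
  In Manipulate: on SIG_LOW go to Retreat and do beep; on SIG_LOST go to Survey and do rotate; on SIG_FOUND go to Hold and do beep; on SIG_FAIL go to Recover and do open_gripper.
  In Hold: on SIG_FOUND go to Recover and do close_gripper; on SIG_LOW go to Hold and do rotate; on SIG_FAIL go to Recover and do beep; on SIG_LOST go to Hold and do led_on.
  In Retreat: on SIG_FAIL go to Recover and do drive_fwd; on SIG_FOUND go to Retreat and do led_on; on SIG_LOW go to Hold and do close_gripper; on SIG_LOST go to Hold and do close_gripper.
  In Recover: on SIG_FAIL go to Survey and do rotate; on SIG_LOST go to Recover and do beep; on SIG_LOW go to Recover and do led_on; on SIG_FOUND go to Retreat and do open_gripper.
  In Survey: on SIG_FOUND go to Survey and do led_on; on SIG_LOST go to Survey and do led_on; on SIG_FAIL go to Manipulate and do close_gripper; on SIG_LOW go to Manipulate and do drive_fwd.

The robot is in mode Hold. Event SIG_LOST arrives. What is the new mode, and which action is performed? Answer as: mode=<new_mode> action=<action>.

current mode = Hold; filter table to that mode:
  (Hold, SIG_FOUND) → (Recover, close_gripper)
  (Hold, SIG_LOW) → (Hold, rotate)
  (Hold, SIG_FAIL) → (Recover, beep)
  (Hold, SIG_LOST) → (Hold, led_on)  ← event matches
event = SIG_LOST selects (Hold, led_on)

mode=Hold action=led_on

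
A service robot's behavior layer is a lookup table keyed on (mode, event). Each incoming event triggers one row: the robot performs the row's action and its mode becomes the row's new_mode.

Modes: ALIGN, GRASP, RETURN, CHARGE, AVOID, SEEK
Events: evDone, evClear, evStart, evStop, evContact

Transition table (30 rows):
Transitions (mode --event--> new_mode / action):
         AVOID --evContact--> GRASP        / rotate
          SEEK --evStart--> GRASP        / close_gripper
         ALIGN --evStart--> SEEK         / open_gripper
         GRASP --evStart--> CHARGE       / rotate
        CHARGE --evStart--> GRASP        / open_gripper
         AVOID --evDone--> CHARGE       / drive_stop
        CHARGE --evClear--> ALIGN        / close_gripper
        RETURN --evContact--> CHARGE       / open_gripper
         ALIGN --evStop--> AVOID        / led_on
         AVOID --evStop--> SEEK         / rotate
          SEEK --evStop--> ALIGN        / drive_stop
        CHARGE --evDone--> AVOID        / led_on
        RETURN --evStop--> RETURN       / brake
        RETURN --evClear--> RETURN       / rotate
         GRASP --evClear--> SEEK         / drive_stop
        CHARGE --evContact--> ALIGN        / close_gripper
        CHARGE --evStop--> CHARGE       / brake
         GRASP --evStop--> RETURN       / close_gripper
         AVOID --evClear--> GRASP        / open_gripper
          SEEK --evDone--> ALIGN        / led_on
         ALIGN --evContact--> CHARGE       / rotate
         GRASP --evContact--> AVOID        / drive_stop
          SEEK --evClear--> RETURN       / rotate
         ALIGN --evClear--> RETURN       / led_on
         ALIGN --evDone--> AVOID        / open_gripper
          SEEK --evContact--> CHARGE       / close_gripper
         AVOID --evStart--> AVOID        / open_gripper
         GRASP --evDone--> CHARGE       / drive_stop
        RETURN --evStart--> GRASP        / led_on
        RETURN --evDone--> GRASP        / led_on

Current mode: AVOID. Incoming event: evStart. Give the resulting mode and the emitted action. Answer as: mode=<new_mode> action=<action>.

current mode = AVOID; filter table to that mode:
  (AVOID, evContact) → (GRASP, rotate)
  (AVOID, evDone) → (CHARGE, drive_stop)
  (AVOID, evStop) → (SEEK, rotate)
  (AVOID, evClear) → (GRASP, open_gripper)
  (AVOID, evStart) → (AVOID, open_gripper)  ← event matches
event = evStart selects (AVOID, open_gripper)

mode=AVOID action=open_gripper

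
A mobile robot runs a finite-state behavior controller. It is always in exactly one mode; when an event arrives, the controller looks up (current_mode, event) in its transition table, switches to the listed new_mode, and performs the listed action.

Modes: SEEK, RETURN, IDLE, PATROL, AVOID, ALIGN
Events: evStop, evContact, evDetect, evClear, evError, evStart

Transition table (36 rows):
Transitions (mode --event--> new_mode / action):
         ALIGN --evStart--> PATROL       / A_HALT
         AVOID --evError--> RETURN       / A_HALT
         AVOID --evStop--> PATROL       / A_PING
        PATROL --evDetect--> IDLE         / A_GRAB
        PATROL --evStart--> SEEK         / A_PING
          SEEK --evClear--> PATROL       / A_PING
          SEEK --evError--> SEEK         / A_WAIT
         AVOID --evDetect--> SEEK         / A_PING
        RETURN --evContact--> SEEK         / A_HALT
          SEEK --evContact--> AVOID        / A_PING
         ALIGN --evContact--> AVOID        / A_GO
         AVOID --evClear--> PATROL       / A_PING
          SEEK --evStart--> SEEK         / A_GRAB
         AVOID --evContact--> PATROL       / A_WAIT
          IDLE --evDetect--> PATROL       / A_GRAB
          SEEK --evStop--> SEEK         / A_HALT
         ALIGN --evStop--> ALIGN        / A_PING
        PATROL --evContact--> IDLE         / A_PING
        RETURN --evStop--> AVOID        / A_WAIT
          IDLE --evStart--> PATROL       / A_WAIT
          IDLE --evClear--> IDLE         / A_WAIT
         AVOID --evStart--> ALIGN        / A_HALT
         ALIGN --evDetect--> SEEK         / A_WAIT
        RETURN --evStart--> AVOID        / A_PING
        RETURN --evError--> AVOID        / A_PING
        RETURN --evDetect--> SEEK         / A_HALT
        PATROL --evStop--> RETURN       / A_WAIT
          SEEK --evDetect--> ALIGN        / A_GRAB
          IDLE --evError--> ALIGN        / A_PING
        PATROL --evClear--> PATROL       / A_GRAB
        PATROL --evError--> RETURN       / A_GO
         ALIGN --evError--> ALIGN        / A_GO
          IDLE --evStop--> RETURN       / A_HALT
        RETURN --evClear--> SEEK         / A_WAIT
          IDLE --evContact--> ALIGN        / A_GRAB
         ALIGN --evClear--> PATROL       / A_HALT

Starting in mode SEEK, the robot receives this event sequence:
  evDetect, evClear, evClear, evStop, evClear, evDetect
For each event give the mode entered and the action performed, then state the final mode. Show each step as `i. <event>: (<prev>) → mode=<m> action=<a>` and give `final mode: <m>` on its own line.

1. evDetect: (SEEK) → mode=ALIGN action=A_GRAB
2. evClear: (ALIGN) → mode=PATROL action=A_HALT
3. evClear: (PATROL) → mode=PATROL action=A_GRAB
4. evStop: (PATROL) → mode=RETURN action=A_WAIT
5. evClear: (RETURN) → mode=SEEK action=A_WAIT
6. evDetect: (SEEK) → mode=ALIGN action=A_GRAB

final mode: ALIGN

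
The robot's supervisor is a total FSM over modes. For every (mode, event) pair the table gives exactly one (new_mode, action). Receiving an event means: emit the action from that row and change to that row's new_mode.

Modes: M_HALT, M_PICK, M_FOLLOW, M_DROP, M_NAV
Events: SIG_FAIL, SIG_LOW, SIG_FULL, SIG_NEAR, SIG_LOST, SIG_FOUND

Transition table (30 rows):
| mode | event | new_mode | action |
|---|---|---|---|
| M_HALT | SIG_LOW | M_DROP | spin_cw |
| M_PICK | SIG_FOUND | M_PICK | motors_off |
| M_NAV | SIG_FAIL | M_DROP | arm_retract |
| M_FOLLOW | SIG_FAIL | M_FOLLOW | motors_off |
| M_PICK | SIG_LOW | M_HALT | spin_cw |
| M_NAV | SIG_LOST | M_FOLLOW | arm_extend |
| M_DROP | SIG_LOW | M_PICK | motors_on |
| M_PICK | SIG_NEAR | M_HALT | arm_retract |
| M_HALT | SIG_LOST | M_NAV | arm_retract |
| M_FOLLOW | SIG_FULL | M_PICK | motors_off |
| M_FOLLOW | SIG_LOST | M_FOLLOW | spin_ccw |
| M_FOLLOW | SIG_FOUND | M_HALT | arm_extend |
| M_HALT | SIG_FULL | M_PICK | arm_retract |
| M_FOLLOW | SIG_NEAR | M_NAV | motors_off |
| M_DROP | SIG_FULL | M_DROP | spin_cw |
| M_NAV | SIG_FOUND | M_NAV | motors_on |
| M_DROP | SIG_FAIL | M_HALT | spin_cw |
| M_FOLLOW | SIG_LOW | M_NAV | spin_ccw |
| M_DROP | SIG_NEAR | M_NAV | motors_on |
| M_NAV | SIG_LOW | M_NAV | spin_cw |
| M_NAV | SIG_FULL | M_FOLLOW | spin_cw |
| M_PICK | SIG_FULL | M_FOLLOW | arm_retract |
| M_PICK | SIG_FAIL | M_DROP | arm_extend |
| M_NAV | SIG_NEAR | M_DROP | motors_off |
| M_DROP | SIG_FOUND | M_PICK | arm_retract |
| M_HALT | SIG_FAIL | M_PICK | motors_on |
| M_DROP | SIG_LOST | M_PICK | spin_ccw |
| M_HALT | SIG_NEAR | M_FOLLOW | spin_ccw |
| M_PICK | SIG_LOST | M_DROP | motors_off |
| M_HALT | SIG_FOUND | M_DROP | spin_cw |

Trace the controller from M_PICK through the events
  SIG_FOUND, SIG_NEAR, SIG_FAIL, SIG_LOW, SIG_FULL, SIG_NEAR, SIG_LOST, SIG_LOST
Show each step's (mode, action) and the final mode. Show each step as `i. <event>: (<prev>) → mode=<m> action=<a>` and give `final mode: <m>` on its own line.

final mode: M_FOLLOW

1. SIG_FOUND: (M_PICK) → mode=M_PICK action=motors_off
2. SIG_NEAR: (M_PICK) → mode=M_HALT action=arm_retract
3. SIG_FAIL: (M_HALT) → mode=M_PICK action=motors_on
4. SIG_LOW: (M_PICK) → mode=M_HALT action=spin_cw
5. SIG_FULL: (M_HALT) → mode=M_PICK action=arm_retract
6. SIG_NEAR: (M_PICK) → mode=M_HALT action=arm_retract
7. SIG_LOST: (M_HALT) → mode=M_NAV action=arm_retract
8. SIG_LOST: (M_NAV) → mode=M_FOLLOW action=arm_extend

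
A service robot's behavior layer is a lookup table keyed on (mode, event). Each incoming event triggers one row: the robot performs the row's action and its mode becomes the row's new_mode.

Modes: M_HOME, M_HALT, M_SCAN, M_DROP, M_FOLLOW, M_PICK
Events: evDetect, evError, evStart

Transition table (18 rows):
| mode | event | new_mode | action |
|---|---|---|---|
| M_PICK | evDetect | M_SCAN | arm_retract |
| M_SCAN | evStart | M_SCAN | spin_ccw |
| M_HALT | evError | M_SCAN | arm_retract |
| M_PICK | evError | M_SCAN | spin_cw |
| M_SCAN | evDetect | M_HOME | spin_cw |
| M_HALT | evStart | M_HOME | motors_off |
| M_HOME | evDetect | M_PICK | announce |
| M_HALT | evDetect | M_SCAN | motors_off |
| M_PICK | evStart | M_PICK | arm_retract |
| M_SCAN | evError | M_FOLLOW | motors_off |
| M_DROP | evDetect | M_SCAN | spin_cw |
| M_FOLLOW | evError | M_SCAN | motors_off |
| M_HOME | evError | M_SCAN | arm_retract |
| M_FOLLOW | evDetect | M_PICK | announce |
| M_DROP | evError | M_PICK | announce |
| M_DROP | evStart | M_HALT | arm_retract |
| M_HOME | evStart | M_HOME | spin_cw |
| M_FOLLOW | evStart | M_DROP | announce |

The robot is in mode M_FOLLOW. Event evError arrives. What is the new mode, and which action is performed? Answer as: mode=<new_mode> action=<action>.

mode=M_SCAN action=motors_off

current mode = M_FOLLOW; filter table to that mode:
  (M_FOLLOW, evError) → (M_SCAN, motors_off)  ← event matches
  (M_FOLLOW, evDetect) → (M_PICK, announce)
  (M_FOLLOW, evStart) → (M_DROP, announce)
event = evError selects (M_SCAN, motors_off)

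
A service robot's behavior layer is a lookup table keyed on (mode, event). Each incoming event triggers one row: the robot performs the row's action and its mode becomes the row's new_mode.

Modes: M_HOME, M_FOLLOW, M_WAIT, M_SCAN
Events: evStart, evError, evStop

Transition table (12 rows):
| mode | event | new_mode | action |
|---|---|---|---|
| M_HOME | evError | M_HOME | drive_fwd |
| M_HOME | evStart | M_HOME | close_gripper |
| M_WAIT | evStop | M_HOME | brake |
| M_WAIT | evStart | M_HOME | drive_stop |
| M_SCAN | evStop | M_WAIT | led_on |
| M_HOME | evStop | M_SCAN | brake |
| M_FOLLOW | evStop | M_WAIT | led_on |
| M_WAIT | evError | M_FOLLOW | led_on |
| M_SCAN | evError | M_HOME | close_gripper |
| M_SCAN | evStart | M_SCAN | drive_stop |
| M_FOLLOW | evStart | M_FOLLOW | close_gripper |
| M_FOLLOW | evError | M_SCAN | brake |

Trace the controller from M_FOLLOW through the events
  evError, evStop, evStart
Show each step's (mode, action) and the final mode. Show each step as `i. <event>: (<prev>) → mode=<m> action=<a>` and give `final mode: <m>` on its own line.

final mode: M_HOME

1. evError: (M_FOLLOW) → mode=M_SCAN action=brake
2. evStop: (M_SCAN) → mode=M_WAIT action=led_on
3. evStart: (M_WAIT) → mode=M_HOME action=drive_stop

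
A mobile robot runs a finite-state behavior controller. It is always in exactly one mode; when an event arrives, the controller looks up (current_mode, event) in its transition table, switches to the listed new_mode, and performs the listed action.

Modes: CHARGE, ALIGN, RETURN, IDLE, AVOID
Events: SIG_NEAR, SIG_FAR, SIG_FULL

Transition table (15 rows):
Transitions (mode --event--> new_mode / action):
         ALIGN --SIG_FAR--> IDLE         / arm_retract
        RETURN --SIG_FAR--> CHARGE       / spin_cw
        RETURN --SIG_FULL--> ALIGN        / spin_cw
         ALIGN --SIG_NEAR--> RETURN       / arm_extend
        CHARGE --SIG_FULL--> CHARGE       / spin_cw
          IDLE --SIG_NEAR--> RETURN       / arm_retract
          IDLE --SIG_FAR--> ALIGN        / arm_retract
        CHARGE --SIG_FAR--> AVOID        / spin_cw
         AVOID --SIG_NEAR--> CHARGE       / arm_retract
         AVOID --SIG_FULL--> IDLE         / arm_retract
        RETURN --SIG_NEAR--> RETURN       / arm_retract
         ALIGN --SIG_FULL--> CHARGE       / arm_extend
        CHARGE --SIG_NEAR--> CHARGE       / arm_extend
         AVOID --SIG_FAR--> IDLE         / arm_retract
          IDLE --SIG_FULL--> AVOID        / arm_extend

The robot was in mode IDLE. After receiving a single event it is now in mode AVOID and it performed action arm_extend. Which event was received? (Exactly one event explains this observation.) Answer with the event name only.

SIG_FULL

try SIG_NEAR: (IDLE, SIG_NEAR) → (RETURN, arm_retract)
try SIG_FAR: (IDLE, SIG_FAR) → (ALIGN, arm_retract)
try SIG_FULL: (IDLE, SIG_FULL) → (AVOID, arm_extend)  ← matches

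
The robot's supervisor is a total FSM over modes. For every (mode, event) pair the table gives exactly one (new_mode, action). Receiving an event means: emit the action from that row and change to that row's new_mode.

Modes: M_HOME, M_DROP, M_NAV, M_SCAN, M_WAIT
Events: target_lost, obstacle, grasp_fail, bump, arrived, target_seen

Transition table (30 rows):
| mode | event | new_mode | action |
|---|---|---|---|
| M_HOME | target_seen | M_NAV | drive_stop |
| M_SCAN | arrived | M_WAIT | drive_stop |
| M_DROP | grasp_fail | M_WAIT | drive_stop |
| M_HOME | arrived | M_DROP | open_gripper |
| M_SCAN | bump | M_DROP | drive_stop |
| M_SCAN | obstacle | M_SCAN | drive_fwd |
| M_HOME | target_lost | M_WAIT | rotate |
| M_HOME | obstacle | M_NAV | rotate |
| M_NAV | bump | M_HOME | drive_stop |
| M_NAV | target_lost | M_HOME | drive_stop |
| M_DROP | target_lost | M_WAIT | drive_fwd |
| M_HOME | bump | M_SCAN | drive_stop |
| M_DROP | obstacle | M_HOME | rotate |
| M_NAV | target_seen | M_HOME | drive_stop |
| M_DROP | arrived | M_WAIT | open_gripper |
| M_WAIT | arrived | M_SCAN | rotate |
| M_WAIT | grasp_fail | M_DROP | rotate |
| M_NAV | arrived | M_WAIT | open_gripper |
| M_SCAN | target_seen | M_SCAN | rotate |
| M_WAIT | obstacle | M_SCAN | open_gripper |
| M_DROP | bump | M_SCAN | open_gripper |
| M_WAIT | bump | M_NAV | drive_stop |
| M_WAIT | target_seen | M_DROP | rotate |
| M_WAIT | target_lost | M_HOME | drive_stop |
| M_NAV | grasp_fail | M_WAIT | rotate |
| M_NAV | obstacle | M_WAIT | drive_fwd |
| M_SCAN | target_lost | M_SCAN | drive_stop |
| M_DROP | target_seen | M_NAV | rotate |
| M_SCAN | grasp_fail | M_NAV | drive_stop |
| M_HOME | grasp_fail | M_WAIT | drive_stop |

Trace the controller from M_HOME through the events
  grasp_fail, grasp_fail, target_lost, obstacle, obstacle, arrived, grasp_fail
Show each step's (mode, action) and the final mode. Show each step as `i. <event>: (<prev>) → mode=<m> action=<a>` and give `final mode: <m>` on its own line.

1. grasp_fail: (M_HOME) → mode=M_WAIT action=drive_stop
2. grasp_fail: (M_WAIT) → mode=M_DROP action=rotate
3. target_lost: (M_DROP) → mode=M_WAIT action=drive_fwd
4. obstacle: (M_WAIT) → mode=M_SCAN action=open_gripper
5. obstacle: (M_SCAN) → mode=M_SCAN action=drive_fwd
6. arrived: (M_SCAN) → mode=M_WAIT action=drive_stop
7. grasp_fail: (M_WAIT) → mode=M_DROP action=rotate

final mode: M_DROP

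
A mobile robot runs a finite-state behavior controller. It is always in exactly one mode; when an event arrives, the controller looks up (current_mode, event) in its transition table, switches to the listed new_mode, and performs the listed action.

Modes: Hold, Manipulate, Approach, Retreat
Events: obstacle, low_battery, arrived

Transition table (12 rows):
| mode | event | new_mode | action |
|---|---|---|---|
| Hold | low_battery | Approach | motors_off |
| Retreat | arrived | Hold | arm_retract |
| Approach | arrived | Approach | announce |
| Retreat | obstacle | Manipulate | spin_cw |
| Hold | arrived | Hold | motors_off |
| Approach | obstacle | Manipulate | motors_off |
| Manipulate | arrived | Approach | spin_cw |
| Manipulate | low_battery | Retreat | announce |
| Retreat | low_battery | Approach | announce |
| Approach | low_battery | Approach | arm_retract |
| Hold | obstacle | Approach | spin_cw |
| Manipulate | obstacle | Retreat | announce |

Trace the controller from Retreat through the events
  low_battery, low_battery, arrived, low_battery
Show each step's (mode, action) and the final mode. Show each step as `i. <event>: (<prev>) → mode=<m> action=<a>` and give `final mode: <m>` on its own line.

final mode: Approach

1. low_battery: (Retreat) → mode=Approach action=announce
2. low_battery: (Approach) → mode=Approach action=arm_retract
3. arrived: (Approach) → mode=Approach action=announce
4. low_battery: (Approach) → mode=Approach action=arm_retract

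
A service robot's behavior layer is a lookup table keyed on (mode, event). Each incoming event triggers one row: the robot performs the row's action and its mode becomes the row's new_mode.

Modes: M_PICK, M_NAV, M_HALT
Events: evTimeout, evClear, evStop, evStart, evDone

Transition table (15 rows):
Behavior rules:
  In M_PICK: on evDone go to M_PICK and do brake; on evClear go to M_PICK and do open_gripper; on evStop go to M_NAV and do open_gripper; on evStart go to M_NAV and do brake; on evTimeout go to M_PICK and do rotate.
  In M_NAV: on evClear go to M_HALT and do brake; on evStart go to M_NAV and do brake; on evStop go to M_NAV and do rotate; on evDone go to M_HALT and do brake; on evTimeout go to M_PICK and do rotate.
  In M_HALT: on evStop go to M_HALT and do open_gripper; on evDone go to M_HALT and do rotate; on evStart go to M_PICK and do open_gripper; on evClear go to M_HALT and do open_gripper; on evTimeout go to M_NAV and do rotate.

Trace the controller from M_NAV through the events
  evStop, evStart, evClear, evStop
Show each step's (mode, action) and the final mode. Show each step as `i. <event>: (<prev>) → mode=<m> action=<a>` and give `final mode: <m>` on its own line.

1. evStop: (M_NAV) → mode=M_NAV action=rotate
2. evStart: (M_NAV) → mode=M_NAV action=brake
3. evClear: (M_NAV) → mode=M_HALT action=brake
4. evStop: (M_HALT) → mode=M_HALT action=open_gripper

final mode: M_HALT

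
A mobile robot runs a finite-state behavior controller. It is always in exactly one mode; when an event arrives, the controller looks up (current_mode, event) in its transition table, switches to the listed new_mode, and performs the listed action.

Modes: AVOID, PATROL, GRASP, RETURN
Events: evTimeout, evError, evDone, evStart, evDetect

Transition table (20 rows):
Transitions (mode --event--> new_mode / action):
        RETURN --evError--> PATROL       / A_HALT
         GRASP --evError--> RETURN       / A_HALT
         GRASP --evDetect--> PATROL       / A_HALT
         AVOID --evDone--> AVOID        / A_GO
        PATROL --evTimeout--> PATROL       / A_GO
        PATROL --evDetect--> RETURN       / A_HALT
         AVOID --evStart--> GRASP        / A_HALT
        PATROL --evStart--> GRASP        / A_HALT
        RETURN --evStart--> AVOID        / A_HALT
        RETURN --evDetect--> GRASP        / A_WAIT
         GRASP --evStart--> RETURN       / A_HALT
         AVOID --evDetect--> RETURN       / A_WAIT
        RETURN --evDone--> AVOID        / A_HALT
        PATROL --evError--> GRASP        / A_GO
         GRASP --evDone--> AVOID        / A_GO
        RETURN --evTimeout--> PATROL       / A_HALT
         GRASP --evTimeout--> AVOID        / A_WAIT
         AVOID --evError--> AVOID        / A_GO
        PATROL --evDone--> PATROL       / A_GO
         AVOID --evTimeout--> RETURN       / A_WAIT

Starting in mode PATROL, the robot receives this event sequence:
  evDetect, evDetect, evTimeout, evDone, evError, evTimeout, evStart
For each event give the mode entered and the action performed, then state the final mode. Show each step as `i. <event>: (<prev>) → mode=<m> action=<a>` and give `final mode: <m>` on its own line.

1. evDetect: (PATROL) → mode=RETURN action=A_HALT
2. evDetect: (RETURN) → mode=GRASP action=A_WAIT
3. evTimeout: (GRASP) → mode=AVOID action=A_WAIT
4. evDone: (AVOID) → mode=AVOID action=A_GO
5. evError: (AVOID) → mode=AVOID action=A_GO
6. evTimeout: (AVOID) → mode=RETURN action=A_WAIT
7. evStart: (RETURN) → mode=AVOID action=A_HALT

final mode: AVOID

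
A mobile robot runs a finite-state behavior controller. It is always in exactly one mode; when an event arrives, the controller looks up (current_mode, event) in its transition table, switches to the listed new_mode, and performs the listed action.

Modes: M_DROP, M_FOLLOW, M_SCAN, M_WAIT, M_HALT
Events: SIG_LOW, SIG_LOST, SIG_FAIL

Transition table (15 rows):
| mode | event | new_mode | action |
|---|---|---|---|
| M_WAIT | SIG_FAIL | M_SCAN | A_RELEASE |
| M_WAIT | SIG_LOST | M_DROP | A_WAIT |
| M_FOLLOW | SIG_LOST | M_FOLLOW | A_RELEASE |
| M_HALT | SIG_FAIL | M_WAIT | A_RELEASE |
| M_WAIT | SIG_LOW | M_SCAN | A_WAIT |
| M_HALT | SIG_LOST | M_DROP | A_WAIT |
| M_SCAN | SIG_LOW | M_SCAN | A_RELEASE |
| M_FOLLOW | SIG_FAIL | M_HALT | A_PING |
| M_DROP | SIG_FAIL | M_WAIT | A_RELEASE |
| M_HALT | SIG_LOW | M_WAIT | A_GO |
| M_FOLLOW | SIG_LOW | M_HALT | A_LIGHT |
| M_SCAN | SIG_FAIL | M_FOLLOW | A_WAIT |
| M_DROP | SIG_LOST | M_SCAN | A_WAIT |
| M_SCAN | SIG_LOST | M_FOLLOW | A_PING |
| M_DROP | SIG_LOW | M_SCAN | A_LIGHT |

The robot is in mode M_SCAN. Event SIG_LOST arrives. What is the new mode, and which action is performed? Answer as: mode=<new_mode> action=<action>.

current mode = M_SCAN; filter table to that mode:
  (M_SCAN, SIG_LOW) → (M_SCAN, A_RELEASE)
  (M_SCAN, SIG_FAIL) → (M_FOLLOW, A_WAIT)
  (M_SCAN, SIG_LOST) → (M_FOLLOW, A_PING)  ← event matches
event = SIG_LOST selects (M_FOLLOW, A_PING)

mode=M_FOLLOW action=A_PING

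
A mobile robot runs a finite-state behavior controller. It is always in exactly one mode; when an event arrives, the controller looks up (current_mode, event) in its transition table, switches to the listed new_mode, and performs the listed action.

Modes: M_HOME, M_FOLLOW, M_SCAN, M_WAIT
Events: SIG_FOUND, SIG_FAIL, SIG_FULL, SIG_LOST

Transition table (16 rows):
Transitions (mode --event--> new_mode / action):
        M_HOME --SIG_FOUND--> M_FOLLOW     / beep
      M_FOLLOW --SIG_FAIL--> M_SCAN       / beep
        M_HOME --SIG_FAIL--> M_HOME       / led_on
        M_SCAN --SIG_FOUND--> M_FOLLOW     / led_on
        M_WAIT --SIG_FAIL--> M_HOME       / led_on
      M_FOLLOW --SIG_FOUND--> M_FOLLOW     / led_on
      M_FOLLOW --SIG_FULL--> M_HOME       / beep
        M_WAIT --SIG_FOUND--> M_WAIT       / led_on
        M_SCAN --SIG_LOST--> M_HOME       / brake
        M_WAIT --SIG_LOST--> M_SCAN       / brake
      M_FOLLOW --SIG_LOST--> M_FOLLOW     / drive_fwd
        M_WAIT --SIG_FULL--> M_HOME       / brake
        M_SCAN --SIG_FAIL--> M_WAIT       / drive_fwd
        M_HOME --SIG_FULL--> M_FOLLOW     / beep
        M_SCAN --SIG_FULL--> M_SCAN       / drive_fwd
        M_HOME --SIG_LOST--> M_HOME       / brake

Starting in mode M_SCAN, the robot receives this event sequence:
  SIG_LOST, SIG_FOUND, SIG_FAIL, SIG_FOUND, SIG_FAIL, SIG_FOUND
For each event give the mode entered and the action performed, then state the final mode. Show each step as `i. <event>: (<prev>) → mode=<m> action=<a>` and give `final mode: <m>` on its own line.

1. SIG_LOST: (M_SCAN) → mode=M_HOME action=brake
2. SIG_FOUND: (M_HOME) → mode=M_FOLLOW action=beep
3. SIG_FAIL: (M_FOLLOW) → mode=M_SCAN action=beep
4. SIG_FOUND: (M_SCAN) → mode=M_FOLLOW action=led_on
5. SIG_FAIL: (M_FOLLOW) → mode=M_SCAN action=beep
6. SIG_FOUND: (M_SCAN) → mode=M_FOLLOW action=led_on

final mode: M_FOLLOW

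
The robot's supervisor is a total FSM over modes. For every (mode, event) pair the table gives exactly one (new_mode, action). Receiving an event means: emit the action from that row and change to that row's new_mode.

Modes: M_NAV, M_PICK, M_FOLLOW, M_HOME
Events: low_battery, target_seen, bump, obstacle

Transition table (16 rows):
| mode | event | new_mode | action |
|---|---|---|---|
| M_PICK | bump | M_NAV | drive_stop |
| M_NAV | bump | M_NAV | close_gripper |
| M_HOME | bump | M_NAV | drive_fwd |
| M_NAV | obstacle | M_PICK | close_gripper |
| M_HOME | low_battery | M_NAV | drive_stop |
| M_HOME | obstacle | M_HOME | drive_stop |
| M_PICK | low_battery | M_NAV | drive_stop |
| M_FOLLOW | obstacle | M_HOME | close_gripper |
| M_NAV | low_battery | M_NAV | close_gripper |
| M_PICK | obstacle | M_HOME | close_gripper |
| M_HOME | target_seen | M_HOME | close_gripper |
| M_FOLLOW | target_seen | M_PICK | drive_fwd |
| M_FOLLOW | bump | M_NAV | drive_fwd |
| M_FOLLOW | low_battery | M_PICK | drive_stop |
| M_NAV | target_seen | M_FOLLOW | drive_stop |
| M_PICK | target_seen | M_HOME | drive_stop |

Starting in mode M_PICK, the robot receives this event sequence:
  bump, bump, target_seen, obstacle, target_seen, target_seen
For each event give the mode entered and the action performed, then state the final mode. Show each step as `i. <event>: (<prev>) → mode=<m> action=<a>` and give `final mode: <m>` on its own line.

final mode: M_HOME

1. bump: (M_PICK) → mode=M_NAV action=drive_stop
2. bump: (M_NAV) → mode=M_NAV action=close_gripper
3. target_seen: (M_NAV) → mode=M_FOLLOW action=drive_stop
4. obstacle: (M_FOLLOW) → mode=M_HOME action=close_gripper
5. target_seen: (M_HOME) → mode=M_HOME action=close_gripper
6. target_seen: (M_HOME) → mode=M_HOME action=close_gripper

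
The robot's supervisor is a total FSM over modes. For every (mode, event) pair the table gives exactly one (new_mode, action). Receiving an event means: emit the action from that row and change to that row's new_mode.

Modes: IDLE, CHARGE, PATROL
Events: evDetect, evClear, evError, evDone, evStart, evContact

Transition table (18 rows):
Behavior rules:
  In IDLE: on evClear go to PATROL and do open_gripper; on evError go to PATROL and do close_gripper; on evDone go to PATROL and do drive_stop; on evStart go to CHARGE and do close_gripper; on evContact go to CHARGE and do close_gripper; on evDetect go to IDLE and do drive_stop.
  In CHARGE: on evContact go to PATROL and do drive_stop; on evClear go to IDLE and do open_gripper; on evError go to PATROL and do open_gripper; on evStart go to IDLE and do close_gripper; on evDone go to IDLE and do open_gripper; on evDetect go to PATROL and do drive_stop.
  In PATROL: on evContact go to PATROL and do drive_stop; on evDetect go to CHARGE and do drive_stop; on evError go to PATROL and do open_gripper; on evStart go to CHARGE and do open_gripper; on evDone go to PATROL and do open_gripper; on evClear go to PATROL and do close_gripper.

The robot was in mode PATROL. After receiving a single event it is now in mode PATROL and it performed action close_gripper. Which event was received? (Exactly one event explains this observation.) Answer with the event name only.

try evDetect: (PATROL, evDetect) → (CHARGE, drive_stop)
try evClear: (PATROL, evClear) → (PATROL, close_gripper)  ← matches
try evError: (PATROL, evError) → (PATROL, open_gripper)
try evDone: (PATROL, evDone) → (PATROL, open_gripper)
try evStart: (PATROL, evStart) → (CHARGE, open_gripper)
try evContact: (PATROL, evContact) → (PATROL, drive_stop)

evClear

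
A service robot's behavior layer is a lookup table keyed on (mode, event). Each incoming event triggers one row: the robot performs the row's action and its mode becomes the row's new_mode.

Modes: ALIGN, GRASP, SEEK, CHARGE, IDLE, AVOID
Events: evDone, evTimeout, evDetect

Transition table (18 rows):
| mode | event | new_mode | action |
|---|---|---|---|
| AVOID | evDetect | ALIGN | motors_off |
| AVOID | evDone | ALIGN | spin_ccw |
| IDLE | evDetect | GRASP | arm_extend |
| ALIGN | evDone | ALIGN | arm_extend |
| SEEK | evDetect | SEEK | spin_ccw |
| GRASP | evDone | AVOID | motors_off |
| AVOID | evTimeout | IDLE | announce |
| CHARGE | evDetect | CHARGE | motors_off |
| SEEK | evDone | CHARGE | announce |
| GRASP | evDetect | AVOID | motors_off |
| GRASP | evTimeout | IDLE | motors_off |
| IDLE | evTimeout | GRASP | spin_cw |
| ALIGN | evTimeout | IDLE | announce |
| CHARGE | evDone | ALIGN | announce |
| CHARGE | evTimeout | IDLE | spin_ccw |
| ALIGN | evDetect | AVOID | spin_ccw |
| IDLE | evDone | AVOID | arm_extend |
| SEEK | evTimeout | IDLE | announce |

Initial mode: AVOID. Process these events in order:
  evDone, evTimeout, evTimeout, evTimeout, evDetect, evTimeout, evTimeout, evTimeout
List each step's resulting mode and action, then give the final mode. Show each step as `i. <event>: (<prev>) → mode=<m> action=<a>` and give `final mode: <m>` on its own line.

1. evDone: (AVOID) → mode=ALIGN action=spin_ccw
2. evTimeout: (ALIGN) → mode=IDLE action=announce
3. evTimeout: (IDLE) → mode=GRASP action=spin_cw
4. evTimeout: (GRASP) → mode=IDLE action=motors_off
5. evDetect: (IDLE) → mode=GRASP action=arm_extend
6. evTimeout: (GRASP) → mode=IDLE action=motors_off
7. evTimeout: (IDLE) → mode=GRASP action=spin_cw
8. evTimeout: (GRASP) → mode=IDLE action=motors_off

final mode: IDLE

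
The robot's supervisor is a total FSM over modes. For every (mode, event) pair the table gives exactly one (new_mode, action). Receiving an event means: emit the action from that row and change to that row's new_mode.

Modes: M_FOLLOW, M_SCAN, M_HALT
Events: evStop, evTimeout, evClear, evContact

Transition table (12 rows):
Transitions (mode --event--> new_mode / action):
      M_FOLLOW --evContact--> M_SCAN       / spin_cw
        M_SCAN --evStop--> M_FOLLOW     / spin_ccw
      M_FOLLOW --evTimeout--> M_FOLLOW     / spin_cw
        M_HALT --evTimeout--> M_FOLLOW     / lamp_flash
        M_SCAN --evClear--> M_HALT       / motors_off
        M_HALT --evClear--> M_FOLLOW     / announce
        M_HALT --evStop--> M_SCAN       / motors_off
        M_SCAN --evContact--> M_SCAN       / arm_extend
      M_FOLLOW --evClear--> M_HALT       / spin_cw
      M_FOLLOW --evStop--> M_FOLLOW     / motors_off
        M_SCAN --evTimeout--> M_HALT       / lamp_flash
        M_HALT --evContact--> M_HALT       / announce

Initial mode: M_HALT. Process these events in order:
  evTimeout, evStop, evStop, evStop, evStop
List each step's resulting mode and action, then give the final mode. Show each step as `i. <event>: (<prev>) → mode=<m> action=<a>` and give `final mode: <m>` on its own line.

final mode: M_FOLLOW

1. evTimeout: (M_HALT) → mode=M_FOLLOW action=lamp_flash
2. evStop: (M_FOLLOW) → mode=M_FOLLOW action=motors_off
3. evStop: (M_FOLLOW) → mode=M_FOLLOW action=motors_off
4. evStop: (M_FOLLOW) → mode=M_FOLLOW action=motors_off
5. evStop: (M_FOLLOW) → mode=M_FOLLOW action=motors_off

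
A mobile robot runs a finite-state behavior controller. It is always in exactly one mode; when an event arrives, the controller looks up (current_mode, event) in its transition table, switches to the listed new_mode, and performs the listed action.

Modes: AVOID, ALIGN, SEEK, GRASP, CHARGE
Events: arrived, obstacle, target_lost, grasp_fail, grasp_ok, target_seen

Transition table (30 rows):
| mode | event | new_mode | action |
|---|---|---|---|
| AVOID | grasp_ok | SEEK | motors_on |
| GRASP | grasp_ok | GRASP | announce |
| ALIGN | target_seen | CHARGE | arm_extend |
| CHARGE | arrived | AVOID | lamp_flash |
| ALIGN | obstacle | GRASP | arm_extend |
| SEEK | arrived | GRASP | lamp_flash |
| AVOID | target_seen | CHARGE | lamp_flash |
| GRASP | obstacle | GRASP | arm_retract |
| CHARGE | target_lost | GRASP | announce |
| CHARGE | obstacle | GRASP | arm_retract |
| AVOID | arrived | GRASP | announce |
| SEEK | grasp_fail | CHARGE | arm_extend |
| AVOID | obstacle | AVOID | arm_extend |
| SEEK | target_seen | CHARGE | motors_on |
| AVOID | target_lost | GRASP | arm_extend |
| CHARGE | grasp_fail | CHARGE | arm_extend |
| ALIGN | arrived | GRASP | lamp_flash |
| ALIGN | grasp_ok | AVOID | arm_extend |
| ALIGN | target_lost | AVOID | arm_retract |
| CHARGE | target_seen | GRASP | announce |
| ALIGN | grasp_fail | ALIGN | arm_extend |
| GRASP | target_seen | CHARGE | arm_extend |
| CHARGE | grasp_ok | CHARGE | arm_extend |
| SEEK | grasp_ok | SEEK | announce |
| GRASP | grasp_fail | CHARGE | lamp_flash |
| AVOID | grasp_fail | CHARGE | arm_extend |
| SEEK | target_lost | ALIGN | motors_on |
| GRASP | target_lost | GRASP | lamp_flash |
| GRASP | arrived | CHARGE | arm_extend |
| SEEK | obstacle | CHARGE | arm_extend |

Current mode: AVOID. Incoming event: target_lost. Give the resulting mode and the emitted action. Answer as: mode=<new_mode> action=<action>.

mode=GRASP action=arm_extend

current mode = AVOID; filter table to that mode:
  (AVOID, grasp_ok) → (SEEK, motors_on)
  (AVOID, target_seen) → (CHARGE, lamp_flash)
  (AVOID, arrived) → (GRASP, announce)
  (AVOID, obstacle) → (AVOID, arm_extend)
  (AVOID, target_lost) → (GRASP, arm_extend)  ← event matches
  (AVOID, grasp_fail) → (CHARGE, arm_extend)
event = target_lost selects (GRASP, arm_extend)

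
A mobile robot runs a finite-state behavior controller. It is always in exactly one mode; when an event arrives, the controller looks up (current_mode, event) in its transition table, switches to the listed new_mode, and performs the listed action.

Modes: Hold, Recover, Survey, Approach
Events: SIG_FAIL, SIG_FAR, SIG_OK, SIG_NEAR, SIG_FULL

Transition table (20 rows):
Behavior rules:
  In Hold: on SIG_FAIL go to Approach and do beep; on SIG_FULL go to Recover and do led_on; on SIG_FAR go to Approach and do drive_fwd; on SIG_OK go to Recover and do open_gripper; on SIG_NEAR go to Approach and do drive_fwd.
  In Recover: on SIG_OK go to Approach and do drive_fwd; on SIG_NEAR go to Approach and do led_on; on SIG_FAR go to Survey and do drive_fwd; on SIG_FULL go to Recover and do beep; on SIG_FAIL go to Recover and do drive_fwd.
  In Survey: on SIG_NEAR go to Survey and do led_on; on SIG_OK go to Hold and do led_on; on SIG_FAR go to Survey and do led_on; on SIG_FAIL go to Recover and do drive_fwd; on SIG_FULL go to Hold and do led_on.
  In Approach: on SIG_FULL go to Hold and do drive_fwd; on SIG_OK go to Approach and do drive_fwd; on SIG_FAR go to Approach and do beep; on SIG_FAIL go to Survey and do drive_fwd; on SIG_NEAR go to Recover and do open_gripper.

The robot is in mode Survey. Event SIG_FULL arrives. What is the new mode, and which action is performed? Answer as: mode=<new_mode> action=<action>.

mode=Hold action=led_on

current mode = Survey; filter table to that mode:
  (Survey, SIG_NEAR) → (Survey, led_on)
  (Survey, SIG_OK) → (Hold, led_on)
  (Survey, SIG_FAR) → (Survey, led_on)
  (Survey, SIG_FAIL) → (Recover, drive_fwd)
  (Survey, SIG_FULL) → (Hold, led_on)  ← event matches
event = SIG_FULL selects (Hold, led_on)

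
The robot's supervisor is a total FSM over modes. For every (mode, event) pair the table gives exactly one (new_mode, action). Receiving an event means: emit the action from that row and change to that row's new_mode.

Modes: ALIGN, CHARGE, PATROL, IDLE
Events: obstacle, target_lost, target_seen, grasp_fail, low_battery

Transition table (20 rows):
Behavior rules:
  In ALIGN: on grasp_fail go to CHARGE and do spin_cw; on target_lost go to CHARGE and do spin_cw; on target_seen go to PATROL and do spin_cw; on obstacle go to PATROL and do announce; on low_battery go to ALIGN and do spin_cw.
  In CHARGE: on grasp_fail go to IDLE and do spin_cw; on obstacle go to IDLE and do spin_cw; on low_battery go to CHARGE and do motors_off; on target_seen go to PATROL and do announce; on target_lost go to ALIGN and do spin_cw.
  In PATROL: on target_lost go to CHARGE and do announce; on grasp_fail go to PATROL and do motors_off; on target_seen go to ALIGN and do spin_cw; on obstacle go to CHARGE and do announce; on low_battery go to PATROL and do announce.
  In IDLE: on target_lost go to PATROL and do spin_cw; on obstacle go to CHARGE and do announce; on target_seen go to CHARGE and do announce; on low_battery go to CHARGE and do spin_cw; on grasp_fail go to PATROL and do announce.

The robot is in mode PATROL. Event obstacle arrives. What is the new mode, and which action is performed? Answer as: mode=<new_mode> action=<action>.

mode=CHARGE action=announce

current mode = PATROL; filter table to that mode:
  (PATROL, target_lost) → (CHARGE, announce)
  (PATROL, grasp_fail) → (PATROL, motors_off)
  (PATROL, target_seen) → (ALIGN, spin_cw)
  (PATROL, obstacle) → (CHARGE, announce)  ← event matches
  (PATROL, low_battery) → (PATROL, announce)
event = obstacle selects (CHARGE, announce)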